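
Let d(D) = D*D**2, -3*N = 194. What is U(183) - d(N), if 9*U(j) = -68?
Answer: 7301180/27 ≈ 2.7041e+5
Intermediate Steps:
N = -194/3 (N = -1/3*194 = -194/3 ≈ -64.667)
U(j) = -68/9 (U(j) = (1/9)*(-68) = -68/9)
d(D) = D**3
U(183) - d(N) = -68/9 - (-194/3)**3 = -68/9 - 1*(-7301384/27) = -68/9 + 7301384/27 = 7301180/27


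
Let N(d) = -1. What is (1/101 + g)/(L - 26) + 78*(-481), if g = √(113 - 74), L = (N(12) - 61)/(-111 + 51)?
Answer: -2838199212/75649 - 30*√39/749 ≈ -37518.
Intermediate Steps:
L = 31/30 (L = (-1 - 61)/(-111 + 51) = -62/(-60) = -62*(-1/60) = 31/30 ≈ 1.0333)
g = √39 ≈ 6.2450
(1/101 + g)/(L - 26) + 78*(-481) = (1/101 + √39)/(31/30 - 26) + 78*(-481) = (1/101 + √39)/(-749/30) - 37518 = (1/101 + √39)*(-30/749) - 37518 = (-30/75649 - 30*√39/749) - 37518 = -2838199212/75649 - 30*√39/749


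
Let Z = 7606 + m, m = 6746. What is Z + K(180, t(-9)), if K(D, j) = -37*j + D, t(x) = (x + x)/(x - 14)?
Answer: 333570/23 ≈ 14503.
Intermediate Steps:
t(x) = 2*x/(-14 + x) (t(x) = (2*x)/(-14 + x) = 2*x/(-14 + x))
K(D, j) = D - 37*j
Z = 14352 (Z = 7606 + 6746 = 14352)
Z + K(180, t(-9)) = 14352 + (180 - 74*(-9)/(-14 - 9)) = 14352 + (180 - 74*(-9)/(-23)) = 14352 + (180 - 74*(-9)*(-1)/23) = 14352 + (180 - 37*18/23) = 14352 + (180 - 666/23) = 14352 + 3474/23 = 333570/23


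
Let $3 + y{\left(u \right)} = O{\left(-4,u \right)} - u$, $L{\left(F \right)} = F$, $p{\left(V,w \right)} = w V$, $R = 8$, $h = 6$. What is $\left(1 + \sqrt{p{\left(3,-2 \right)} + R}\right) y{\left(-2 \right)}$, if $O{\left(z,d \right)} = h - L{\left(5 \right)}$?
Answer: $0$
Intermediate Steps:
$p{\left(V,w \right)} = V w$
$O{\left(z,d \right)} = 1$ ($O{\left(z,d \right)} = 6 - 5 = 1$)
$y{\left(u \right)} = -2 - u$ ($y{\left(u \right)} = -3 - \left(-1 + u\right) = -2 - u$)
$\left(1 + \sqrt{p{\left(3,-2 \right)} + R}\right) y{\left(-2 \right)} = \left(1 + \sqrt{3 \left(-2\right) + 8}\right) \left(-2 - -2\right) = \left(1 + \sqrt{-6 + 8}\right) \left(-2 + 2\right) = \left(1 + \sqrt{2}\right) 0 = 0$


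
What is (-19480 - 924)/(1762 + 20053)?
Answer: -20404/21815 ≈ -0.93532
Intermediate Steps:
(-19480 - 924)/(1762 + 20053) = -20404/21815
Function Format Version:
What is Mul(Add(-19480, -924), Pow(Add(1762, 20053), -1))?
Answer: Rational(-20404, 21815) ≈ -0.93532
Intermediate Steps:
Mul(Add(-19480, -924), Pow(Add(1762, 20053), -1)) = Mul(-20404, Pow(21815, -1)) = Mul(-20404, Rational(1, 21815)) = Rational(-20404, 21815)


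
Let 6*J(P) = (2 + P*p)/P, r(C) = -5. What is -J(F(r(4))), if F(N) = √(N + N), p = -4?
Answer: ⅔ + I*√10/30 ≈ 0.66667 + 0.10541*I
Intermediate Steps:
F(N) = √2*√N (F(N) = √(2*N) = √2*√N)
J(P) = (2 - 4*P)/(6*P) (J(P) = ((2 + P*(-4))/P)/6 = ((2 - 4*P)/P)/6 = (2 - 4*P)/(6*P))
-J(F(r(4))) = -(1 - 2*√2*√(-5))/(3*(√2*√(-5))) = -(1 - 2*√2*I*√5)/(3*(√2*(I*√5))) = -(1 - 2*I*√10)/(3*(I*√10)) = -(-I*√10/10)*(1 - 2*I*√10)/3 = -(-1)*I*√10*(1 - 2*I*√10)/30 = I*√10*(1 - 2*I*√10)/30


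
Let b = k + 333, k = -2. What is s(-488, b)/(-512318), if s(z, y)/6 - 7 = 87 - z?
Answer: -1746/256159 ≈ -0.0068161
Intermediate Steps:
b = 331 (b = -2 + 333 = 331)
s(z, y) = 564 - 6*z (s(z, y) = 42 + 6*(87 - z) = 42 + (522 - 6*z) = 564 - 6*z)
s(-488, b)/(-512318) = (564 - 6*(-488))/(-512318) = (564 + 2928)*(-1/512318) = 3492*(-1/512318) = -1746/256159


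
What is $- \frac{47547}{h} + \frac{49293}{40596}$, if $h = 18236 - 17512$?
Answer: $- \frac{78938745}{1224646} \approx -64.458$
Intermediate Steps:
$h = 724$
$- \frac{47547}{h} + \frac{49293}{40596} = - \frac{47547}{724} + \frac{49293}{40596} = \left(-47547\right) \frac{1}{724} + 49293 \cdot \frac{1}{40596} = - \frac{47547}{724} + \frac{16431}{13532} = - \frac{78938745}{1224646}$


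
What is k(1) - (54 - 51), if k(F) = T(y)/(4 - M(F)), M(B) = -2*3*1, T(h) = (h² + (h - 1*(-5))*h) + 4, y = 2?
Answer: -⅘ ≈ -0.80000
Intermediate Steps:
T(h) = 4 + h² + h*(5 + h) (T(h) = (h² + (h + 5)*h) + 4 = (h² + (5 + h)*h) + 4 = (h² + h*(5 + h)) + 4 = 4 + h² + h*(5 + h))
M(B) = -6 (M(B) = -6*1 = -6)
k(F) = 11/5 (k(F) = (4 + 2*2² + 5*2)/(4 - 1*(-6)) = (4 + 2*4 + 10)/(4 + 6) = (4 + 8 + 10)/10 = 22*(⅒) = 11/5)
k(1) - (54 - 51) = 11/5 - (54 - 51) = 11/5 - 1*3 = 11/5 - 3 = -⅘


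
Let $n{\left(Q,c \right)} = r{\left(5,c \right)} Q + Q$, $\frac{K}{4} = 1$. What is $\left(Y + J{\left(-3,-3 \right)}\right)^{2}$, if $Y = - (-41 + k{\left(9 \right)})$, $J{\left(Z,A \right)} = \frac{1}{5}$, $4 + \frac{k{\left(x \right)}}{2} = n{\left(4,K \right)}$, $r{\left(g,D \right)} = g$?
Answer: $\frac{36}{25} \approx 1.44$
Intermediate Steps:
$K = 4$ ($K = 4 \cdot 1 = 4$)
$n{\left(Q,c \right)} = 6 Q$ ($n{\left(Q,c \right)} = 5 Q + Q = 6 Q$)
$k{\left(x \right)} = 40$ ($k{\left(x \right)} = -8 + 2 \cdot 6 \cdot 4 = -8 + 2 \cdot 24 = -8 + 48 = 40$)
$J{\left(Z,A \right)} = \frac{1}{5}$
$Y = 1$ ($Y = - (-41 + 40) = \left(-1\right) \left(-1\right) = 1$)
$\left(Y + J{\left(-3,-3 \right)}\right)^{2} = \left(1 + \frac{1}{5}\right)^{2} = \left(\frac{6}{5}\right)^{2} = \frac{36}{25}$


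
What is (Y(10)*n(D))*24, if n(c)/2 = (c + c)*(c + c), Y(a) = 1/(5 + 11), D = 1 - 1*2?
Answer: 12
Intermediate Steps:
D = -1 (D = 1 - 2 = -1)
Y(a) = 1/16
n(c) = 8*c² (n(c) = 2*((c + c)*(c + c)) = 2*((2*c)*(2*c)) = 2*(4*c²) = 8*c²)
(Y(10)*n(D))*24 = ((8*(-1)²)/16)*24 = ((8*1)/16)*24 = ((1/16)*8)*24 = (½)*24 = 12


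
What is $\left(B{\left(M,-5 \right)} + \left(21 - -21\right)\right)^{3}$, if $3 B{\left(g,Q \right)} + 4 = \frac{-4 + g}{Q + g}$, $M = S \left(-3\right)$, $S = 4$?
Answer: $\frac{9129329000}{132651} \approx 68822.0$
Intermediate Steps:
$M = -12$ ($M = 4 \left(-3\right) = -12$)
$B{\left(g,Q \right)} = - \frac{4}{3} + \frac{-4 + g}{3 \left(Q + g\right)}$ ($B{\left(g,Q \right)} = - \frac{4}{3} + \frac{\left(-4 + g\right) \frac{1}{Q + g}}{3} = - \frac{4}{3} + \frac{\frac{1}{Q + g} \left(-4 + g\right)}{3} = - \frac{4}{3} + \frac{-4 + g}{3 \left(Q + g\right)}$)
$\left(B{\left(M,-5 \right)} + \left(21 - -21\right)\right)^{3} = \left(\frac{- \frac{4}{3} - -12 - - \frac{20}{3}}{-5 - 12} + \left(21 - -21\right)\right)^{3} = \left(\frac{- \frac{4}{3} + 12 + \frac{20}{3}}{-17} + \left(21 + 21\right)\right)^{3} = \left(\left(- \frac{1}{17}\right) \frac{52}{3} + 42\right)^{3} = \left(- \frac{52}{51} + 42\right)^{3} = \left(\frac{2090}{51}\right)^{3} = \frac{9129329000}{132651}$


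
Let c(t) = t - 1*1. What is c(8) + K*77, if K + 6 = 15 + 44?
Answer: 4088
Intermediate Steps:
K = 53 (K = -6 + (15 + 44) = -6 + 59 = 53)
c(t) = -1 + t (c(t) = t - 1 = -1 + t)
c(8) + K*77 = (-1 + 8) + 53*77 = 7 + 4081 = 4088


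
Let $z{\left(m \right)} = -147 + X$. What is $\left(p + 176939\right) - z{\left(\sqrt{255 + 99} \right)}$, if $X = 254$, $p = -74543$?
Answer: $102289$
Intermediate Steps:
$z{\left(m \right)} = 107$ ($z{\left(m \right)} = -147 + 254 = 107$)
$\left(p + 176939\right) - z{\left(\sqrt{255 + 99} \right)} = \left(-74543 + 176939\right) - 107 = 102396 - 107 = 102289$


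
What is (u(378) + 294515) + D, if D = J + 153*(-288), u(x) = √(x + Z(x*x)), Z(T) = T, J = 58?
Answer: 250509 + 3*√15918 ≈ 2.5089e+5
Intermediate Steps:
u(x) = √(x + x²) (u(x) = √(x + x*x) = √(x + x²))
D = -44006 (D = 58 + 153*(-288) = 58 - 44064 = -44006)
(u(378) + 294515) + D = (√(378*(1 + 378)) + 294515) - 44006 = (√(378*379) + 294515) - 44006 = (√143262 + 294515) - 44006 = (3*√15918 + 294515) - 44006 = (294515 + 3*√15918) - 44006 = 250509 + 3*√15918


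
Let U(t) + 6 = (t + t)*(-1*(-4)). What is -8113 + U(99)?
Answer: -7327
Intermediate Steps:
U(t) = -6 + 8*t (U(t) = -6 + (t + t)*(-1*(-4)) = -6 + (2*t)*4 = -6 + 8*t)
-8113 + U(99) = -8113 + (-6 + 8*99) = -8113 + (-6 + 792) = -8113 + 786 = -7327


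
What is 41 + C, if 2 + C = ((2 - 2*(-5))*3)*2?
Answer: 111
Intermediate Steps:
C = 70 (C = -2 + ((2 - 2*(-5))*3)*2 = -2 + ((2 + 10)*3)*2 = -2 + (12*3)*2 = -2 + 36*2 = -2 + 72 = 70)
41 + C = 41 + 70 = 111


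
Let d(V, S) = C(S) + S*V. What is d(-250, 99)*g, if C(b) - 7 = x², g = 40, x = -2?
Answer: -989560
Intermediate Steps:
C(b) = 11 (C(b) = 7 + (-2)² = 7 + 4 = 11)
d(V, S) = 11 + S*V
d(-250, 99)*g = (11 + 99*(-250))*40 = (11 - 24750)*40 = -24739*40 = -989560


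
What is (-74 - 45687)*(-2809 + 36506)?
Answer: -1542008417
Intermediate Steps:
(-74 - 45687)*(-2809 + 36506) = -45761*33697 = -1542008417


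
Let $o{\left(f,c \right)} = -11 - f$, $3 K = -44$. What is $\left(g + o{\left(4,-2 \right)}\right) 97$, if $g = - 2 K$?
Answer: $\frac{4171}{3} \approx 1390.3$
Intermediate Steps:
$K = - \frac{44}{3}$ ($K = \frac{1}{3} \left(-44\right) = - \frac{44}{3} \approx -14.667$)
$g = \frac{88}{3}$ ($g = \left(-2\right) \left(- \frac{44}{3}\right) = \frac{88}{3} \approx 29.333$)
$\left(g + o{\left(4,-2 \right)}\right) 97 = \left(\frac{88}{3} - 15\right) 97 = \frac{43}{3} \cdot 97 = \frac{4171}{3}$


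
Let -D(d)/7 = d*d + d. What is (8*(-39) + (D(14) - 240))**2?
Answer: 4088484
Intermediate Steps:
D(d) = -7*d - 7*d**2 (D(d) = -7*(d*d + d) = -7*(d**2 + d) = -7*(d + d**2) = -7*d - 7*d**2)
(8*(-39) + (D(14) - 240))**2 = (8*(-39) + (-7*14*(1 + 14) - 240))**2 = (-312 + (-7*14*15 - 240))**2 = (-312 + (-1470 - 240))**2 = (-312 - 1710)**2 = (-2022)**2 = 4088484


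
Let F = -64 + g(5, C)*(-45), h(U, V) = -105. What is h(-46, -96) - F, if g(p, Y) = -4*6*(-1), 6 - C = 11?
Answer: 1039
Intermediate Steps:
C = -5 (C = 6 - 1*11 = 6 - 11 = -5)
g(p, Y) = 24 (g(p, Y) = -24*(-1) = 24)
F = -1144 (F = -64 + 24*(-45) = -64 - 1080 = -1144)
h(-46, -96) - F = -105 - 1*(-1144) = -105 + 1144 = 1039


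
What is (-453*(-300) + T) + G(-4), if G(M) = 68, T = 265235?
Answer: 401203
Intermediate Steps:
(-453*(-300) + T) + G(-4) = (-453*(-300) + 265235) + 68 = (135900 + 265235) + 68 = 401135 + 68 = 401203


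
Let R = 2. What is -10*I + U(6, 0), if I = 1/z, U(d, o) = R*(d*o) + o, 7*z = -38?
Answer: 35/19 ≈ 1.8421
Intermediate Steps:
z = -38/7 (z = (⅐)*(-38) = -38/7 ≈ -5.4286)
U(d, o) = o + 2*d*o (U(d, o) = 2*(d*o) + o = 2*d*o + o = o + 2*d*o)
I = -7/38 (I = 1/(-38/7) = -7/38 ≈ -0.18421)
-10*I + U(6, 0) = -10*(-7/38) + 0*(1 + 2*6) = 35/19 + 0*(1 + 12) = 35/19 + 0*13 = 35/19 + 0 = 35/19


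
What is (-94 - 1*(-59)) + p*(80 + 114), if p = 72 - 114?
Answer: -8183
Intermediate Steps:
p = -42
(-94 - 1*(-59)) + p*(80 + 114) = (-94 - 1*(-59)) - 42*(80 + 114) = (-94 + 59) - 42*194 = -35 - 8148 = -8183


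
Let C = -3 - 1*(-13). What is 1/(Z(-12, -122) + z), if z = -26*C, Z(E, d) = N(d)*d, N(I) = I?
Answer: 1/14624 ≈ 6.8381e-5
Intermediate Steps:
C = 10 (C = -3 + 13 = 10)
Z(E, d) = d**2 (Z(E, d) = d*d = d**2)
z = -260 (z = -26*10 = -260)
1/(Z(-12, -122) + z) = 1/((-122)**2 - 260) = 1/(14884 - 260) = 1/14624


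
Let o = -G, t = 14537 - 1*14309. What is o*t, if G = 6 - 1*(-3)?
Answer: -2052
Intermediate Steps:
G = 9 (G = 6 + 3 = 9)
t = 228 (t = 14537 - 14309 = 228)
o = -9 (o = -1*9 = -9)
o*t = -9*228 = -2052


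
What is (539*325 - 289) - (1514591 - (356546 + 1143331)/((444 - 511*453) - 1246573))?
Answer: -1979565684337/1477612 ≈ -1.3397e+6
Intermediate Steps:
(539*325 - 289) - (1514591 - (356546 + 1143331)/((444 - 511*453) - 1246573)) = (175175 - 289) - (1514591 - 1499877/((444 - 231483) - 1246573)) = 174886 - (1514591 - 1499877/(-231039 - 1246573)) = 174886 - (1514591 - 1499877/(-1477612)) = 174886 - (1514591 - 1499877*(-1)/1477612) = 174886 - (1514591 - 1*(-1499877/1477612)) = 174886 - (1514591 + 1499877/1477612) = 174886 - 1*2237979336569/1477612 = 174886 - 2237979336569/1477612 = -1979565684337/1477612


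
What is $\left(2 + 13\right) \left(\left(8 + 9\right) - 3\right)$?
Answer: $210$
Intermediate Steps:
$\left(2 + 13\right) \left(\left(8 + 9\right) - 3\right) = 15 \left(17 - 3\right) = 15 \cdot 14 = 210$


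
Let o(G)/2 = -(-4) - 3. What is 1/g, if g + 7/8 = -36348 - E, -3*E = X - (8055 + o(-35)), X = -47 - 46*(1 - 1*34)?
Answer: -24/925061 ≈ -2.5944e-5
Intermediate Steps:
o(G) = 2 (o(G) = 2*(-(-4) - 3) = 2*(-4*(-1) - 3) = 2*(4 - 3) = 2*1 = 2)
X = 1471 (X = -47 - 46*(1 - 34) = -47 - 46*(-33) = -47 + 1518 = 1471)
E = 6586/3 (E = -(1471 - (8055 + 2))/3 = -(1471 - 1*8057)/3 = -(1471 - 8057)/3 = -1/3*(-6586) = 6586/3 ≈ 2195.3)
g = -925061/24 (g = -7/8 + (-36348 - 1*6586/3) = -7/8 + (-36348 - 6586/3) = -7/8 - 115630/3 = -925061/24 ≈ -38544.)
1/g = 1/(-925061/24) = -24/925061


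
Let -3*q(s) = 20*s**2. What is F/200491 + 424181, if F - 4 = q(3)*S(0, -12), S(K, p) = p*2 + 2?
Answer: 85044474195/200491 ≈ 4.2418e+5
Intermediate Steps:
S(K, p) = 2 + 2*p (S(K, p) = 2*p + 2 = 2 + 2*p)
q(s) = -20*s**2/3
F = 1324 (F = 4 + (-20/3*3**2)*(2 + 2*(-12)) = 4 + (-20/3*9)*(2 - 24) = 4 - 60*(-22) = 4 + 1320 = 1324)
F/200491 + 424181 = 1324/200491 + 424181 = 85044474195/200491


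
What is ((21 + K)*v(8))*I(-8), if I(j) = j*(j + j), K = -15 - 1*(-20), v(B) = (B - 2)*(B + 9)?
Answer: 339456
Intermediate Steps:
v(B) = (-2 + B)*(9 + B)
K = 5 (K = -15 + 20 = 5)
I(j) = 2*j**2 (I(j) = j*(2*j) = 2*j**2)
((21 + K)*v(8))*I(-8) = ((21 + 5)*(-18 + 8**2 + 7*8))*(2*(-8)**2) = (26*(-18 + 64 + 56))*(2*64) = (26*102)*128 = 2652*128 = 339456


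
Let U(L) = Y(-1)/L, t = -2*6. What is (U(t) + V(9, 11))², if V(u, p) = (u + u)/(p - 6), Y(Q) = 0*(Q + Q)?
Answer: 324/25 ≈ 12.960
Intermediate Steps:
Y(Q) = 0 (Y(Q) = 0*(2*Q) = 0)
V(u, p) = 2*u/(-6 + p) (V(u, p) = (2*u)/(-6 + p) = 2*u/(-6 + p))
t = -12
U(L) = 0 (U(L) = 0/L = 0)
(U(t) + V(9, 11))² = (0 + 2*9/(-6 + 11))² = (0 + 2*9/5)² = (0 + 2*9*(⅕))² = (0 + 18/5)² = (18/5)² = 324/25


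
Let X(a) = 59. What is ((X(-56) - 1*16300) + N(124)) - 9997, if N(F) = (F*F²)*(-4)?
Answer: -7652734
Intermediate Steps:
N(F) = -4*F³ (N(F) = F³*(-4) = -4*F³)
((X(-56) - 1*16300) + N(124)) - 9997 = ((59 - 1*16300) - 4*124³) - 9997 = ((59 - 16300) - 4*1906624) - 9997 = (-16241 - 7626496) - 9997 = -7642737 - 9997 = -7652734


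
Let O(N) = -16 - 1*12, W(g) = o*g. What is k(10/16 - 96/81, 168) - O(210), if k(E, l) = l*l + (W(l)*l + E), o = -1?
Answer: 5927/216 ≈ 27.440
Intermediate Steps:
W(g) = -g
k(E, l) = E (k(E, l) = l*l + ((-l)*l + E) = l² + (-l² + E) = l² + (E - l²) = E)
O(N) = -28 (O(N) = -16 - 12 = -28)
k(10/16 - 96/81, 168) - O(210) = (10/16 - 96/81) - 1*(-28) = (10*(1/16) - 96*1/81) + 28 = (5/8 - 32/27) + 28 = -121/216 + 28 = 5927/216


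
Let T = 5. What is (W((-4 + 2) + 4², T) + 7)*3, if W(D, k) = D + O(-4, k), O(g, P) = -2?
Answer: 57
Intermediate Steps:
W(D, k) = -2 + D (W(D, k) = D - 2 = -2 + D)
(W((-4 + 2) + 4², T) + 7)*3 = ((-2 + ((-4 + 2) + 4²)) + 7)*3 = ((-2 + (-2 + 16)) + 7)*3 = ((-2 + 14) + 7)*3 = (12 + 7)*3 = 19*3 = 57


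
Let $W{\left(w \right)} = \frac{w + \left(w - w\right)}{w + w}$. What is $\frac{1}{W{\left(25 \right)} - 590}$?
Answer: $- \frac{2}{1179} \approx -0.0016964$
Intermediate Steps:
$W{\left(w \right)} = \frac{1}{2}$ ($W{\left(w \right)} = \frac{w + 0}{2 w} = w \frac{1}{2 w} = \frac{1}{2}$)
$\frac{1}{W{\left(25 \right)} - 590} = \frac{1}{\frac{1}{2} - 590} = \frac{1}{- \frac{1179}{2}} = - \frac{2}{1179}$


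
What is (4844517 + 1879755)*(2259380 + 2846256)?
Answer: 34331685196992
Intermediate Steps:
(4844517 + 1879755)*(2259380 + 2846256) = 6724272*5105636 = 34331685196992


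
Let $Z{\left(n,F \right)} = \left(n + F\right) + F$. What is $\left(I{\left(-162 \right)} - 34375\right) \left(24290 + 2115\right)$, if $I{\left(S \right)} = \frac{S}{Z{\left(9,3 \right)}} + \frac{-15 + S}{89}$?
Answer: $- \frac{80812851046}{89} \approx -9.0801 \cdot 10^{8}$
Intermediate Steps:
$Z{\left(n,F \right)} = n + 2 F$ ($Z{\left(n,F \right)} = \left(F + n\right) + F = n + 2 F$)
$I{\left(S \right)} = - \frac{15}{89} + \frac{104 S}{1335}$ ($I{\left(S \right)} = \frac{S}{9 + 2 \cdot 3} + \frac{-15 + S}{89} = \frac{S}{9 + 6} + \left(-15 + S\right) \frac{1}{89} = \frac{S}{15} + \left(- \frac{15}{89} + \frac{S}{89}\right) = - \frac{15}{89} + \frac{104 S}{1335}$)
$\left(I{\left(-162 \right)} - 34375\right) \left(24290 + 2115\right) = \left(\left(- \frac{15}{89} + \frac{104}{1335} \left(-162\right)\right) - 34375\right) \left(24290 + 2115\right) = \left(\left(- \frac{15}{89} - \frac{5616}{445}\right) - 34375\right) 26405 = \left(- \frac{5691}{445} - 34375\right) 26405 = \left(- \frac{15302566}{445}\right) 26405 = - \frac{80812851046}{89}$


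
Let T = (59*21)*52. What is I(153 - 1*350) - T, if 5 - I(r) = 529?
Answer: -64952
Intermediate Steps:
I(r) = -524 (I(r) = 5 - 1*529 = 5 - 529 = -524)
T = 64428 (T = 1239*52 = 64428)
I(153 - 1*350) - T = -524 - 1*64428 = -524 - 64428 = -64952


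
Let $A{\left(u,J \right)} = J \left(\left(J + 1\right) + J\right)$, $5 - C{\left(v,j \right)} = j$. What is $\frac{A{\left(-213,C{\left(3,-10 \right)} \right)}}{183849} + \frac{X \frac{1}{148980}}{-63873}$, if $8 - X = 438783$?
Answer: $\frac{300367675405}{116631348641964} \approx 0.0025754$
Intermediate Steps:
$C{\left(v,j \right)} = 5 - j$
$X = -438775$ ($X = 8 - 438783 = -438775$)
$A{\left(u,J \right)} = J \left(1 + 2 J\right)$ ($A{\left(u,J \right)} = J \left(\left(1 + J\right) + J\right) = J \left(1 + 2 J\right)$)
$\frac{A{\left(-213,C{\left(3,-10 \right)} \right)}}{183849} + \frac{X \frac{1}{148980}}{-63873} = \frac{\left(5 - -10\right) \left(1 + 2 \left(5 - -10\right)\right)}{183849} + \frac{\left(-438775\right) \frac{1}{148980}}{-63873} = \left(5 + 10\right) \left(1 + 2 \left(5 + 10\right)\right) \frac{1}{183849} + \left(-438775\right) \frac{1}{148980} \left(- \frac{1}{63873}\right) = 15 \left(1 + 2 \cdot 15\right) \frac{1}{183849} - - \frac{87755}{1903159908} = 15 \left(1 + 30\right) \frac{1}{183849} + \frac{87755}{1903159908} = 15 \cdot 31 \cdot \frac{1}{183849} + \frac{87755}{1903159908} = 465 \cdot \frac{1}{183849} + \frac{87755}{1903159908} = \frac{155}{61283} + \frac{87755}{1903159908} = \frac{300367675405}{116631348641964}$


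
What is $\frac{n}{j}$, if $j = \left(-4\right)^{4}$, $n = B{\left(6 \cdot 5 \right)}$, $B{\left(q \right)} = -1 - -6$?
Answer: $\frac{5}{256} \approx 0.019531$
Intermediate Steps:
$B{\left(q \right)} = 5$ ($B{\left(q \right)} = -1 + 6 = 5$)
$n = 5$
$j = 256$
$\frac{n}{j} = \frac{5}{256}$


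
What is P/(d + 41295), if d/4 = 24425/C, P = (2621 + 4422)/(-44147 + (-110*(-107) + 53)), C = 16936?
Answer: -14910031/2826207807710 ≈ -5.2756e-6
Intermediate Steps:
P = -7043/32324 (P = 7043/(-44147 + (11770 + 53)) = 7043/(-44147 + 11823) = 7043/(-32324) = 7043*(-1/32324) = -7043/32324 ≈ -0.21789)
d = 24425/4234 (d = 4*(24425/16936) = 24425/4234 ≈ 5.7688)
P/(d + 41295) = -7043/(32324*(24425/4234 + 41295)) = -7043/(32324*174867455/4234) = -7043/32324*4234/174867455 = -14910031/2826207807710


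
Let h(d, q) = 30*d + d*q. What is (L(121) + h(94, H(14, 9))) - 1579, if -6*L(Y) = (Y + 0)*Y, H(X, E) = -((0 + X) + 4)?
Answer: -17347/6 ≈ -2891.2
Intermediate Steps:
H(X, E) = -4 - X (H(X, E) = -(X + 4) = -(4 + X) = -4 - X)
L(Y) = -Y²/6 (L(Y) = -(Y + 0)*Y/6 = -Y*Y/6 = -Y²/6)
(L(121) + h(94, H(14, 9))) - 1579 = (-⅙*121² + 94*(30 + (-4 - 1*14))) - 1579 = (-⅙*14641 + 94*(30 + (-4 - 14))) - 1579 = (-14641/6 + 94*(30 - 18)) - 1579 = (-14641/6 + 94*12) - 1579 = (-14641/6 + 1128) - 1579 = -7873/6 - 1579 = -17347/6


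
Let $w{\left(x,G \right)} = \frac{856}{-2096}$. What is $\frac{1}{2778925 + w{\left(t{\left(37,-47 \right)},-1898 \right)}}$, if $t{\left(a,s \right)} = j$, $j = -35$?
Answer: $\frac{262}{728078243} \approx 3.5985 \cdot 10^{-7}$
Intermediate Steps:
$t{\left(a,s \right)} = -35$
$w{\left(x,G \right)} = - \frac{107}{262}$ ($w{\left(x,G \right)} = 856 \left(- \frac{1}{2096}\right) = - \frac{107}{262}$)
$\frac{1}{2778925 + w{\left(t{\left(37,-47 \right)},-1898 \right)}} = \frac{1}{2778925 - \frac{107}{262}} = \frac{1}{\frac{728078243}{262}} = \frac{262}{728078243}$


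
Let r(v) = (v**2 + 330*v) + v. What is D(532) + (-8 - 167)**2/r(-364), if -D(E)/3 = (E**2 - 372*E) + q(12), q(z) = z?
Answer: -438255161/1716 ≈ -2.5539e+5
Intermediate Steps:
D(E) = -36 - 3*E**2 + 1116*E (D(E) = -3*((E**2 - 372*E) + 12) = -3*(12 + E**2 - 372*E) = -36 - 3*E**2 + 1116*E)
r(v) = v**2 + 331*v
D(532) + (-8 - 167)**2/r(-364) = (-36 - 3*532**2 + 1116*532) + (-8 - 167)**2/((-364*(331 - 364))) = (-36 - 3*283024 + 593712) + (-175)**2/((-364*(-33))) = (-36 - 849072 + 593712) + 30625/12012 = -255396 + 30625*(1/12012) = -255396 + 4375/1716 = -438255161/1716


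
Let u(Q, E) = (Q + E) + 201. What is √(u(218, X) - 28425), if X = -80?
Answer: I*√28086 ≈ 167.59*I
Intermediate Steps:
u(Q, E) = 201 + E + Q (u(Q, E) = (E + Q) + 201 = 201 + E + Q)
√(u(218, X) - 28425) = √((201 - 80 + 218) - 28425) = √(339 - 28425) = √(-28086) = I*√28086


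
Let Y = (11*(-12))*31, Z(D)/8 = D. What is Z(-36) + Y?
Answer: -4380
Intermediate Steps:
Z(D) = 8*D
Y = -4092 (Y = -132*31 = -4092)
Z(-36) + Y = 8*(-36) - 4092 = -288 - 4092 = -4380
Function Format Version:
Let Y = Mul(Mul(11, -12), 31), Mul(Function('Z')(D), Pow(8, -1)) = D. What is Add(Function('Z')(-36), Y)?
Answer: -4380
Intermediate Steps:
Function('Z')(D) = Mul(8, D)
Y = -4092 (Y = Mul(-132, 31) = -4092)
Add(Function('Z')(-36), Y) = Add(Mul(8, -36), -4092) = Add(-288, -4092) = -4380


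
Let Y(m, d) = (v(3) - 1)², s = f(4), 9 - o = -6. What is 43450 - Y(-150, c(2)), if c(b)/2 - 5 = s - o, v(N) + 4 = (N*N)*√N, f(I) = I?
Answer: 43182 + 90*√3 ≈ 43338.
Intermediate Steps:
o = 15 (o = 9 - 1*(-6) = 9 + 6 = 15)
s = 4
v(N) = -4 + N^(5/2) (v(N) = -4 + (N*N)*√N = -4 + N²*√N = -4 + N^(5/2))
c(b) = -12 (c(b) = 10 + 2*(4 - 1*15) = 10 + 2*(4 - 15) = 10 + 2*(-11) = 10 - 22 = -12)
Y(m, d) = (-5 + 9*√3)² (Y(m, d) = ((-4 + 3^(5/2)) - 1)² = ((-4 + 9*√3) - 1)² = (-5 + 9*√3)²)
43450 - Y(-150, c(2)) = 43450 - (268 - 90*√3) = 43450 + (-268 + 90*√3) = 43182 + 90*√3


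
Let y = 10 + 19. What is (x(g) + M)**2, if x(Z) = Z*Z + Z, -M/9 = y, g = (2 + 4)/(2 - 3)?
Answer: 53361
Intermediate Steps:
g = -6 (g = 6/(-1) = 6*(-1) = -6)
y = 29
M = -261 (M = -9*29 = -261)
x(Z) = Z + Z**2 (x(Z) = Z**2 + Z = Z + Z**2)
(x(g) + M)**2 = (-6*(1 - 6) - 261)**2 = (-6*(-5) - 261)**2 = (30 - 261)**2 = (-231)**2 = 53361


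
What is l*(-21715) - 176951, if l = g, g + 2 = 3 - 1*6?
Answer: -68376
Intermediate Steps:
g = -5 (g = -2 + (3 - 1*6) = -2 + (3 - 6) = -2 - 3 = -5)
l = -5
l*(-21715) - 176951 = -5*(-21715) - 176951 = 108575 - 176951 = -68376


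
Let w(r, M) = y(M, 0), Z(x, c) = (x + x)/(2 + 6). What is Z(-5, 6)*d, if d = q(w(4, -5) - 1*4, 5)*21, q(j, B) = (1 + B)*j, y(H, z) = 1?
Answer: 945/2 ≈ 472.50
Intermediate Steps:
Z(x, c) = x/4 (Z(x, c) = (2*x)/8 = (2*x)*(⅛) = x/4)
w(r, M) = 1
q(j, B) = j*(1 + B)
d = -378 (d = ((1 - 1*4)*(1 + 5))*21 = ((1 - 4)*6)*21 = -3*6*21 = -18*21 = -378)
Z(-5, 6)*d = ((¼)*(-5))*(-378) = -5/4*(-378) = 945/2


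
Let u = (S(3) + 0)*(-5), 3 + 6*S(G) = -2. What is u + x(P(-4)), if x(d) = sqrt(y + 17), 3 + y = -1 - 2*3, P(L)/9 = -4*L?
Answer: 25/6 + sqrt(7) ≈ 6.8124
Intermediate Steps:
S(G) = -5/6 (S(G) = -1/2 + (1/6)*(-2) = -1/2 - 1/3 = -5/6)
P(L) = -36*L (P(L) = 9*(-4*L) = -36*L)
u = 25/6 (u = (-5/6 + 0)*(-5) = -5/6*(-5) = 25/6 ≈ 4.1667)
y = -10 (y = -3 + (-1 - 2*3) = -3 + (-1 - 6) = -3 - 7 = -10)
x(d) = sqrt(7) (x(d) = sqrt(-10 + 17) = sqrt(7))
u + x(P(-4)) = 25/6 + sqrt(7)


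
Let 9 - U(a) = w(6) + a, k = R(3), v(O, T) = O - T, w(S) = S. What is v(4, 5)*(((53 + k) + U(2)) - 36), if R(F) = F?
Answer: -21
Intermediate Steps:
k = 3
U(a) = 3 - a (U(a) = 9 - (6 + a) = 9 + (-6 - a) = 3 - a)
v(4, 5)*(((53 + k) + U(2)) - 36) = (4 - 1*5)*(((53 + 3) + (3 - 1*2)) - 36) = (4 - 5)*((56 + (3 - 2)) - 36) = -((56 + 1) - 36) = -(57 - 36) = -1*21 = -21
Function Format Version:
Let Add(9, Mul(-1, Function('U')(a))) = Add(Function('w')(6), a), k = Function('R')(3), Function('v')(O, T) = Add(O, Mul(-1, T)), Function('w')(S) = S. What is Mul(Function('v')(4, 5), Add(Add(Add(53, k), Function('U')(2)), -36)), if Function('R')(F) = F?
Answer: -21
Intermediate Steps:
k = 3
Function('U')(a) = Add(3, Mul(-1, a)) (Function('U')(a) = Add(9, Mul(-1, Add(6, a))) = Add(9, Add(-6, Mul(-1, a))) = Add(3, Mul(-1, a)))
Mul(Function('v')(4, 5), Add(Add(Add(53, k), Function('U')(2)), -36)) = Mul(Add(4, Mul(-1, 5)), Add(Add(Add(53, 3), Add(3, Mul(-1, 2))), -36)) = Mul(Add(4, -5), Add(Add(56, Add(3, -2)), -36)) = Mul(-1, Add(Add(56, 1), -36)) = Mul(-1, Add(57, -36)) = Mul(-1, 21) = -21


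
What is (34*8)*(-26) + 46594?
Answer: 39522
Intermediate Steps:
(34*8)*(-26) + 46594 = 272*(-26) + 46594 = -7072 + 46594 = 39522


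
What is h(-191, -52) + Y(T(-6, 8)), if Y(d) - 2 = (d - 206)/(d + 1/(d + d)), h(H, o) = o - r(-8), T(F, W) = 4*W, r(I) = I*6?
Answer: -5078/683 ≈ -7.4348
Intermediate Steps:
r(I) = 6*I
h(H, o) = 48 + o (h(H, o) = o - 6*(-8) = o - 1*(-48) = o + 48 = 48 + o)
Y(d) = 2 + (-206 + d)/(d + 1/(2*d)) (Y(d) = 2 + (d - 206)/(d + 1/(d + d)) = 2 + (-206 + d)/(d + 1/(2*d)))
h(-191, -52) + Y(T(-6, 8)) = (48 - 52) + 2*(1 - 824*8 + 3*(4*8)²)/(1 + 2*(4*8)²) = -4 + 2*(1 - 206*32 + 3*32²)/(1 + 2*32²) = -4 + 2*(1 - 6592 + 3*1024)/(1 + 2*1024) = -4 + 2*(1 - 6592 + 3072)/(1 + 2048) = -4 + 2*(-3519)/2049 = -4 + 2*(1/2049)*(-3519) = -4 - 2346/683 = -5078/683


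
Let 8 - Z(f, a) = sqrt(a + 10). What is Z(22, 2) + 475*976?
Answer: 463608 - 2*sqrt(3) ≈ 4.6360e+5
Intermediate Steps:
Z(f, a) = 8 - sqrt(10 + a) (Z(f, a) = 8 - sqrt(a + 10) = 8 - sqrt(10 + a))
Z(22, 2) + 475*976 = (8 - sqrt(10 + 2)) + 475*976 = (8 - sqrt(12)) + 463600 = (8 - 2*sqrt(3)) + 463600 = 463608 - 2*sqrt(3)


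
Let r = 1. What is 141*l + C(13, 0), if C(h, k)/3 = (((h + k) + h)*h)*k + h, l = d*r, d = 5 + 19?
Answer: 3423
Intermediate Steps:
d = 24
l = 24 (l = 24*1 = 24)
C(h, k) = 3*h + 3*h*k*(k + 2*h) (C(h, k) = 3*((((h + k) + h)*h)*k + h) = 3*(((k + 2*h)*h)*k + h) = 3*((h*(k + 2*h))*k + h) = 3*(h*k*(k + 2*h) + h) = 3*(h + h*k*(k + 2*h)) = 3*h + 3*h*k*(k + 2*h))
141*l + C(13, 0) = 141*24 + 3*13*(1 + 0² + 2*13*0) = 3384 + 3*13*(1 + 0 + 0) = 3384 + 3*13*1 = 3384 + 39 = 3423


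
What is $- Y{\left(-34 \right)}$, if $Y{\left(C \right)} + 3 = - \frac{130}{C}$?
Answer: $- \frac{14}{17} \approx -0.82353$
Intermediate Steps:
$Y{\left(C \right)} = -3 - \frac{130}{C}$
$- Y{\left(-34 \right)} = - (-3 - \frac{130}{-34}) = - (-3 - - \frac{65}{17}) = - (-3 + \frac{65}{17}) = \left(-1\right) \frac{14}{17} = - \frac{14}{17}$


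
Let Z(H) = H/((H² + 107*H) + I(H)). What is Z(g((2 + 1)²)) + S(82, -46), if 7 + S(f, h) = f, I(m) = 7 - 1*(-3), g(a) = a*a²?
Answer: 45709779/609454 ≈ 75.001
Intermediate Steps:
g(a) = a³
I(m) = 10 (I(m) = 7 + 3 = 10)
S(f, h) = -7 + f
Z(H) = H/(10 + H² + 107*H) (Z(H) = H/((H² + 107*H) + 10) = H/(10 + H² + 107*H))
Z(g((2 + 1)²)) + S(82, -46) = ((2 + 1)²)³/(10 + (((2 + 1)²)³)² + 107*((2 + 1)²)³) + (-7 + 82) = (3²)³/(10 + ((3²)³)² + 107*(3²)³) + 75 = 9³/(10 + (9³)² + 107*9³) + 75 = 729/(10 + 729² + 107*729) + 75 = 729/(10 + 531441 + 78003) + 75 = 729/609454 + 75 = 45709779/609454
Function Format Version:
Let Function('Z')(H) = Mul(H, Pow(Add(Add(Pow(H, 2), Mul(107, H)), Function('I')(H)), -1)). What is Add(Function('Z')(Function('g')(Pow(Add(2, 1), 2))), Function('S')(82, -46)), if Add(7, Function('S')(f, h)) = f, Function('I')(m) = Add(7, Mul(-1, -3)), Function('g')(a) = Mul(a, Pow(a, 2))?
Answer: Rational(45709779, 609454) ≈ 75.001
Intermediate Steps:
Function('g')(a) = Pow(a, 3)
Function('I')(m) = 10 (Function('I')(m) = Add(7, 3) = 10)
Function('S')(f, h) = Add(-7, f)
Function('Z')(H) = Mul(H, Pow(Add(10, Pow(H, 2), Mul(107, H)), -1)) (Function('Z')(H) = Mul(H, Pow(Add(Add(Pow(H, 2), Mul(107, H)), 10), -1)) = Mul(H, Pow(Add(10, Pow(H, 2), Mul(107, H)), -1)))
Add(Function('Z')(Function('g')(Pow(Add(2, 1), 2))), Function('S')(82, -46)) = Add(Mul(Pow(Pow(Add(2, 1), 2), 3), Pow(Add(10, Pow(Pow(Pow(Add(2, 1), 2), 3), 2), Mul(107, Pow(Pow(Add(2, 1), 2), 3))), -1)), Add(-7, 82)) = Add(Mul(Pow(Pow(3, 2), 3), Pow(Add(10, Pow(Pow(Pow(3, 2), 3), 2), Mul(107, Pow(Pow(3, 2), 3))), -1)), 75) = Add(Mul(Pow(9, 3), Pow(Add(10, Pow(Pow(9, 3), 2), Mul(107, Pow(9, 3))), -1)), 75) = Add(Mul(729, Pow(Add(10, Pow(729, 2), Mul(107, 729)), -1)), 75) = Add(Mul(729, Pow(Add(10, 531441, 78003), -1)), 75) = Add(Mul(729, Pow(609454, -1)), 75) = Add(Mul(729, Rational(1, 609454)), 75) = Add(Rational(729, 609454), 75) = Rational(45709779, 609454)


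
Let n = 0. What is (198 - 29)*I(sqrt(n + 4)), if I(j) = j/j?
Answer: 169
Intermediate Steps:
I(j) = 1
(198 - 29)*I(sqrt(n + 4)) = (198 - 29)*1 = 169*1 = 169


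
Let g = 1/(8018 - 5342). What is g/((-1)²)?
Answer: 1/2676 ≈ 0.00037369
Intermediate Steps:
g = 1/2676 ≈ 0.00037369
g/((-1)²) = 1/(2676*((-1)²)) = (1/2676)/1 = (1/2676)*1 = 1/2676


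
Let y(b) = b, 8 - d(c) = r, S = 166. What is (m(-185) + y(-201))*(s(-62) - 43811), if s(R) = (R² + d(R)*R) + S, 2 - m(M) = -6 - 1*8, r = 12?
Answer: 7317305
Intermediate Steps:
d(c) = -4 (d(c) = 8 - 1*12 = 8 - 12 = -4)
m(M) = 16 (m(M) = 2 - (-6 - 1*8) = 2 - (-6 - 8) = 2 - 1*(-14) = 2 + 14 = 16)
s(R) = 166 + R² - 4*R (s(R) = (R² - 4*R) + 166 = 166 + R² - 4*R)
(m(-185) + y(-201))*(s(-62) - 43811) = (16 - 201)*((166 + (-62)² - 4*(-62)) - 43811) = -185*((166 + 3844 + 248) - 43811) = -185*(4258 - 43811) = -185*(-39553) = 7317305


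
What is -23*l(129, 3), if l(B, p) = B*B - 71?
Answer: -381110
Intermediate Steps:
l(B, p) = -71 + B² (l(B, p) = B² - 71 = -71 + B²)
-23*l(129, 3) = -23*(-71 + 129²) = -23*(-71 + 16641) = -23*16570 = -381110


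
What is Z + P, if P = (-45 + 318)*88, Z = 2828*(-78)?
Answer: -196560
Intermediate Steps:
Z = -220584
P = 24024 (P = 273*88 = 24024)
Z + P = -220584 + 24024 = -196560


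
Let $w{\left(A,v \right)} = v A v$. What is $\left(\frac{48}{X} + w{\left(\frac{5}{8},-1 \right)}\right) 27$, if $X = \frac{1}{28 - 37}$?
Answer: $- \frac{93177}{8} \approx -11647.0$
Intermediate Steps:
$w{\left(A,v \right)} = A v^{2}$ ($w{\left(A,v \right)} = A v v = A v^{2}$)
$X = - \frac{1}{9}$ ($X = \frac{1}{-9} = - \frac{1}{9} \approx -0.11111$)
$\left(\frac{48}{X} + w{\left(\frac{5}{8},-1 \right)}\right) 27 = \left(\frac{48}{- \frac{1}{9}} + \frac{5}{8} \left(-1\right)^{2}\right) 27 = \left(48 \left(-9\right) + 5 \cdot \frac{1}{8} \cdot 1\right) 27 = \left(-432 + \frac{5}{8} \cdot 1\right) 27 = \left(-432 + \frac{5}{8}\right) 27 = \left(- \frac{3451}{8}\right) 27 = - \frac{93177}{8}$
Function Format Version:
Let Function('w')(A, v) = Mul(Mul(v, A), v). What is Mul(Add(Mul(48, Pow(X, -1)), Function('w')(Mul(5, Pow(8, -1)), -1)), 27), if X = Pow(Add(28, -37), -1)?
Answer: Rational(-93177, 8) ≈ -11647.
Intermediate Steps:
Function('w')(A, v) = Mul(A, Pow(v, 2)) (Function('w')(A, v) = Mul(Mul(A, v), v) = Mul(A, Pow(v, 2)))
X = Rational(-1, 9) (X = Pow(-9, -1) = Rational(-1, 9) ≈ -0.11111)
Mul(Add(Mul(48, Pow(X, -1)), Function('w')(Mul(5, Pow(8, -1)), -1)), 27) = Mul(Add(Mul(48, Pow(Rational(-1, 9), -1)), Mul(Mul(5, Pow(8, -1)), Pow(-1, 2))), 27) = Mul(Add(Mul(48, -9), Mul(Mul(5, Rational(1, 8)), 1)), 27) = Mul(Add(-432, Mul(Rational(5, 8), 1)), 27) = Mul(Add(-432, Rational(5, 8)), 27) = Mul(Rational(-3451, 8), 27) = Rational(-93177, 8)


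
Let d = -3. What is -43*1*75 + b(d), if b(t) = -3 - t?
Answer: -3225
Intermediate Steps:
-43*1*75 + b(d) = -43*1*75 + (-3 - 1*(-3)) = -43*75 + (-3 + 3) = -3225 + 0 = -3225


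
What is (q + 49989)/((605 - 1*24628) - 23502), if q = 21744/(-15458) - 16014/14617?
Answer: -5647214239047/5369127037325 ≈ -1.0518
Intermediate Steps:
q = -282688230/112974793 (q = 21744*(-1/15458) - 16014*1/14617 = -10872/7729 - 16014/14617 = -282688230/112974793 ≈ -2.5022)
(q + 49989)/((605 - 1*24628) - 23502) = (-282688230/112974793 + 49989)/((605 - 1*24628) - 23502) = 5647214239047/(112974793*((605 - 24628) - 23502)) = 5647214239047/(112974793*(-24023 - 23502)) = (5647214239047/112974793)/(-47525) = (5647214239047/112974793)*(-1/47525) = -5647214239047/5369127037325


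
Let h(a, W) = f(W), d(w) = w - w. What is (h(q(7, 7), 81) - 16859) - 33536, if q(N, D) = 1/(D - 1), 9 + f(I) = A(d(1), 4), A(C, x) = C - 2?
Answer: -50406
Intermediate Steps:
d(w) = 0
A(C, x) = -2 + C
f(I) = -11 (f(I) = -9 + (-2 + 0) = -9 - 2 = -11)
q(N, D) = 1/(-1 + D)
h(a, W) = -11
(h(q(7, 7), 81) - 16859) - 33536 = (-11 - 16859) - 33536 = -16870 - 33536 = -50406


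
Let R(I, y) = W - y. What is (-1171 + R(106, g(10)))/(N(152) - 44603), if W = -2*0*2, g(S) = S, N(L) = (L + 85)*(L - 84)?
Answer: 1181/28487 ≈ 0.041458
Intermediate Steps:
N(L) = (-84 + L)*(85 + L) (N(L) = (85 + L)*(-84 + L) = (-84 + L)*(85 + L))
W = 0 (W = 0*2 = 0)
R(I, y) = -y (R(I, y) = 0 - y = -y)
(-1171 + R(106, g(10)))/(N(152) - 44603) = (-1171 - 1*10)/((-7140 + 152 + 152²) - 44603) = (-1171 - 10)/((-7140 + 152 + 23104) - 44603) = -1181/(16116 - 44603) = -1181/(-28487) = -1181*(-1/28487) = 1181/28487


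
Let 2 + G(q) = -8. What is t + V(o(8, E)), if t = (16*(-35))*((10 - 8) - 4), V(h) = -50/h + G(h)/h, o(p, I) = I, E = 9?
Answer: 3340/3 ≈ 1113.3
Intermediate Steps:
G(q) = -10 (G(q) = -2 - 8 = -10)
V(h) = -60/h (V(h) = -50/h - 10/h = -60/h)
t = 1120 (t = -560*(2 - 4) = -560*(-2) = 1120)
t + V(o(8, E)) = 1120 - 60/9 = 1120 - 60*1/9 = 1120 - 20/3 = 3340/3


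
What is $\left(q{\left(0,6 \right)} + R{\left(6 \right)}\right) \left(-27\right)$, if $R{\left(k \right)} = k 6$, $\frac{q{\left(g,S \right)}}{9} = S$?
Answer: $-2430$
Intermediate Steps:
$q{\left(g,S \right)} = 9 S$
$R{\left(k \right)} = 6 k$
$\left(q{\left(0,6 \right)} + R{\left(6 \right)}\right) \left(-27\right) = \left(9 \cdot 6 + 6 \cdot 6\right) \left(-27\right) = \left(54 + 36\right) \left(-27\right) = 90 \left(-27\right) = -2430$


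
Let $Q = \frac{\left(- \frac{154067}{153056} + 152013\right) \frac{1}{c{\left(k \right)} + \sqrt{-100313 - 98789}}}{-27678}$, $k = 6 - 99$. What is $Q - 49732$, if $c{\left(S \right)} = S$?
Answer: $- \frac{14589581550072542701}{293364076878656} + \frac{23266347661 i \sqrt{199102}}{880092230635968} \approx -49732.0 + 0.011796 i$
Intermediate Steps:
$k = -93$ ($k = 6 - 99 = -93$)
$Q = - \frac{23266347661}{4236283968 \left(-93 + i \sqrt{199102}\right)}$ ($Q = \frac{\left(- \frac{154067}{153056} + 152013\right) \frac{1}{-93 + \sqrt{-100313 - 98789}}}{-27678} = \frac{\left(-154067\right) \frac{1}{153056} + 152013}{-93 + \sqrt{-199102}} \left(- \frac{1}{27678}\right) = \frac{- \frac{154067}{153056} + 152013}{-93 + i \sqrt{199102}} \left(- \frac{1}{27678}\right) = \frac{23266347661}{153056 \left(-93 + i \sqrt{199102}\right)} \left(- \frac{1}{27678}\right) = - \frac{23266347661}{4236283968 \left(-93 + i \sqrt{199102}\right)} \approx 0.0024586 + 0.011796 i$)
$Q - 49732 = \left(\frac{721256777491}{293364076878656} + \frac{23266347661 i \sqrt{199102}}{880092230635968}\right) - 49732 = - \frac{14589581550072542701}{293364076878656} + \frac{23266347661 i \sqrt{199102}}{880092230635968}$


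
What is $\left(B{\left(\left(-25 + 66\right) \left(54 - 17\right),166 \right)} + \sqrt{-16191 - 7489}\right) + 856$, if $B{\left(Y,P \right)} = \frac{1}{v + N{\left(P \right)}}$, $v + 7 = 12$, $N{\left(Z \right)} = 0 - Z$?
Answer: $\frac{137815}{161} + 8 i \sqrt{370} \approx 855.99 + 153.88 i$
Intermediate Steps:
$N{\left(Z \right)} = - Z$
$v = 5$ ($v = -7 + 12 = 5$)
$B{\left(Y,P \right)} = \frac{1}{5 - P}$
$\left(B{\left(\left(-25 + 66\right) \left(54 - 17\right),166 \right)} + \sqrt{-16191 - 7489}\right) + 856 = \left(- \frac{1}{-5 + 166} + \sqrt{-16191 - 7489}\right) + 856 = \left(- \frac{1}{161} + \sqrt{-23680}\right) + 856 = \left(\left(-1\right) \frac{1}{161} + 8 i \sqrt{370}\right) + 856 = \left(- \frac{1}{161} + 8 i \sqrt{370}\right) + 856 = \frac{137815}{161} + 8 i \sqrt{370}$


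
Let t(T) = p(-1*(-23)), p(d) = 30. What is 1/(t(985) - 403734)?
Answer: -1/403704 ≈ -2.4771e-6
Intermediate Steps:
t(T) = 30
1/(t(985) - 403734) = 1/(30 - 403734) = 1/(-403704) = -1/403704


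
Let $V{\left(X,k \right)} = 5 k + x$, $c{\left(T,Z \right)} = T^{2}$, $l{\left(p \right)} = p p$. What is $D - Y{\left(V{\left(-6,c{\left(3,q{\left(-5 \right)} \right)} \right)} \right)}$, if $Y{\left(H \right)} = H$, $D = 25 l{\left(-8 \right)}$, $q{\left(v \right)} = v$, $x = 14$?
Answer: $1541$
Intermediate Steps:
$l{\left(p \right)} = p^{2}$
$V{\left(X,k \right)} = 14 + 5 k$ ($V{\left(X,k \right)} = 5 k + 14 = 14 + 5 k$)
$D = 1600$ ($D = 25 \left(-8\right)^{2} = 25 \cdot 64 = 1600$)
$D - Y{\left(V{\left(-6,c{\left(3,q{\left(-5 \right)} \right)} \right)} \right)} = 1600 - \left(14 + 5 \cdot 3^{2}\right) = 1600 - \left(14 + 5 \cdot 9\right) = 1600 - \left(14 + 45\right) = 1600 - 59 = 1541$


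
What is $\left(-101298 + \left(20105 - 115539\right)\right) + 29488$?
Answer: $-167244$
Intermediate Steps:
$\left(-101298 + \left(20105 - 115539\right)\right) + 29488 = \left(-101298 - 95434\right) + 29488 = -196732 + 29488 = -167244$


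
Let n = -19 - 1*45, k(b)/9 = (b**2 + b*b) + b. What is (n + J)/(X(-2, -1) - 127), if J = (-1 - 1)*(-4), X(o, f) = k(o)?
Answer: 56/73 ≈ 0.76712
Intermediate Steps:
k(b) = 9*b + 18*b**2 (k(b) = 9*((b**2 + b*b) + b) = 9*((b**2 + b**2) + b) = 9*(2*b**2 + b) = 9*(b + 2*b**2) = 9*b + 18*b**2)
n = -64 (n = -19 - 45 = -64)
X(o, f) = 9*o*(1 + 2*o)
J = 8 (J = -2*(-4) = 8)
(n + J)/(X(-2, -1) - 127) = (-64 + 8)/(9*(-2)*(1 + 2*(-2)) - 127) = -56/(9*(-2)*(1 - 4) - 127) = -56/(9*(-2)*(-3) - 127) = -56/(54 - 127) = -56/(-73) = -56*(-1/73) = 56/73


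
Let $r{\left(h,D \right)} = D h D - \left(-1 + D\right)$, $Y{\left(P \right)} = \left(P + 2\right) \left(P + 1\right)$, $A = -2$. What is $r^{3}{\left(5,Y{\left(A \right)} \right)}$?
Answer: $1$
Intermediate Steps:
$Y{\left(P \right)} = \left(1 + P\right) \left(2 + P\right)$ ($Y{\left(P \right)} = \left(2 + P\right) \left(1 + P\right) = \left(1 + P\right) \left(2 + P\right)$)
$r{\left(h,D \right)} = 1 - D + h D^{2}$ ($r{\left(h,D \right)} = h D^{2} - \left(-1 + D\right) = 1 - D + h D^{2}$)
$r^{3}{\left(5,Y{\left(A \right)} \right)} = \left(1 - \left(2 + \left(-2\right)^{2} + 3 \left(-2\right)\right) + 5 \left(2 + \left(-2\right)^{2} + 3 \left(-2\right)\right)^{2}\right)^{3} = \left(1 - \left(2 + 4 - 6\right) + 5 \left(2 + 4 - 6\right)^{2}\right)^{3} = \left(1 - 0 + 5 \cdot 0^{2}\right)^{3} = \left(1 + 0 + 5 \cdot 0\right)^{3} = \left(1 + 0 + 0\right)^{3} = 1^{3} = 1$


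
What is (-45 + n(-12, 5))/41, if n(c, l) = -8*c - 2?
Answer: 49/41 ≈ 1.1951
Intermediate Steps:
n(c, l) = -2 - 8*c
(-45 + n(-12, 5))/41 = (-45 + (-2 - 8*(-12)))/41 = (-45 + (-2 + 96))/41 = (-45 + 94)/41 = (1/41)*49 = 49/41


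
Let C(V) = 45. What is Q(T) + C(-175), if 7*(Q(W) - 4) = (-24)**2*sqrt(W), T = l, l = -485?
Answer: 49 + 576*I*sqrt(485)/7 ≈ 49.0 + 1812.2*I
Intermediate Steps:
T = -485
Q(W) = 4 + 576*sqrt(W)/7 (Q(W) = 4 + ((-24)**2*sqrt(W))/7 = 4 + (576*sqrt(W))/7 = 4 + 576*sqrt(W)/7)
Q(T) + C(-175) = (4 + 576*sqrt(-485)/7) + 45 = (4 + 576*(I*sqrt(485))/7) + 45 = (4 + 576*I*sqrt(485)/7) + 45 = 49 + 576*I*sqrt(485)/7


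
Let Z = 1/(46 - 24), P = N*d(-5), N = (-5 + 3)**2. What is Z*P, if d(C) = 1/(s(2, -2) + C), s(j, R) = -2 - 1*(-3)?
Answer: -1/22 ≈ -0.045455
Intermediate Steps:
s(j, R) = 1 (s(j, R) = -2 + 3 = 1)
d(C) = 1/(1 + C)
N = 4 (N = (-2)**2 = 4)
P = -1 (P = 4/(1 - 5) = 4/(-4) = 4*(-1/4) = -1)
Z = 1/22 ≈ 0.045455
Z*P = (1/22)*(-1) = -1/22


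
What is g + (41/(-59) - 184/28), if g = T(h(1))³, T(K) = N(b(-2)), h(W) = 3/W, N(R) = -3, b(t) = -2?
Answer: -14152/413 ≈ -34.266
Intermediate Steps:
T(K) = -3
g = -27 (g = (-3)³ = -27)
g + (41/(-59) - 184/28) = -27 + (41/(-59) - 184/28) = -27 + (41*(-1/59) - 184*1/28) = -27 + (-41/59 - 46/7) = -27 - 3001/413 = -14152/413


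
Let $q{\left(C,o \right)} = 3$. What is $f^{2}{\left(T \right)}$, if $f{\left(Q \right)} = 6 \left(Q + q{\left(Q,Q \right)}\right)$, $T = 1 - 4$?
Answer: $0$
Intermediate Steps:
$T = -3$
$f{\left(Q \right)} = 18 + 6 Q$ ($f{\left(Q \right)} = 6 \left(Q + 3\right) = 6 \left(3 + Q\right) = 18 + 6 Q$)
$f^{2}{\left(T \right)} = \left(18 + 6 \left(-3\right)\right)^{2} = \left(18 - 18\right)^{2} = 0^{2} = 0$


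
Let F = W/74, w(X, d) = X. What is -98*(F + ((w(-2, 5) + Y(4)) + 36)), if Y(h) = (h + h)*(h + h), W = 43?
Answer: -357455/37 ≈ -9660.9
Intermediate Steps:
F = 43/74 ≈ 0.58108
Y(h) = 4*h² (Y(h) = (2*h)*(2*h) = 4*h²)
-98*(F + ((w(-2, 5) + Y(4)) + 36)) = -98*(43/74 + ((-2 + 4*4²) + 36)) = -98*(43/74 + ((-2 + 4*16) + 36)) = -98*(43/74 + ((-2 + 64) + 36)) = -98*(43/74 + (62 + 36)) = -98*(43/74 + 98) = -98*7295/74 = -357455/37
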